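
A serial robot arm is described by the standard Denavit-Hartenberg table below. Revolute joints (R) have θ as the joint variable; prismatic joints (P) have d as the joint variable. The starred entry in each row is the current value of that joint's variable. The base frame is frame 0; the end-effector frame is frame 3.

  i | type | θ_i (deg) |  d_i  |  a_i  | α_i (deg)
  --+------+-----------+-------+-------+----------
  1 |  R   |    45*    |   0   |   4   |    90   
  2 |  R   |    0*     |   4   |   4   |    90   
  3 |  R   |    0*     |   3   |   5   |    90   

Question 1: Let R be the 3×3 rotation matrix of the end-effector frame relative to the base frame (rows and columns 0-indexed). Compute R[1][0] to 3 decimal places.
0.707

End-effector x-axis (col 0 of R) = (0.7071,0.7071,0.0000)
R[1][0] = 0.7071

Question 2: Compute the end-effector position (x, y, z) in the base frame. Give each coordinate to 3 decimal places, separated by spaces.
after link 1: o_1 = (2.8284, 2.8284, 0.0000)
after link 2: o_2 = (8.4853, 2.8284, 0.0000)
after link 3: o_3 = (12.0208, 6.3640, -3.0000)

12.021 6.364 -3.000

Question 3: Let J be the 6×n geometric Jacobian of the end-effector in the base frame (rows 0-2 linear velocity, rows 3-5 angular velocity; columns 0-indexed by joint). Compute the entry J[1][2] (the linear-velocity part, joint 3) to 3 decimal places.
-3.536

axis z_2 = (0.0000,-0.0000,-1.0000); lever o_n−o_2 = (3.5355,3.5355,-3.0000)
cross product → J_v[:, 2] = (3.5355,-3.5355,0.0000)
J_ω[:, 2] = z_2
entry J[1][2] = -3.5355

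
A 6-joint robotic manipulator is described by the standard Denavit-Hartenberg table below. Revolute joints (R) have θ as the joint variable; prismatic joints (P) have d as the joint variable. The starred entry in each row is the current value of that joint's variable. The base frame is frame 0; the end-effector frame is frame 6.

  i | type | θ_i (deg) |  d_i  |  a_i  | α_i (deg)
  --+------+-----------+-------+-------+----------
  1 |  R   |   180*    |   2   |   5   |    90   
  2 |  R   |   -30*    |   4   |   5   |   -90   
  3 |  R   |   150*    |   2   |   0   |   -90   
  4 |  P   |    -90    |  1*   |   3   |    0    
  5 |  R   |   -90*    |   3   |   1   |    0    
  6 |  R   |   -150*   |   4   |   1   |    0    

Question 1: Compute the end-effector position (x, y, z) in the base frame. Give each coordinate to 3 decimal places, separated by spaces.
-8.217 10.995 5.339

after link 1: o_1 = (-5.0000, 0.0000, 2.0000)
after link 2: o_2 = (-9.3301, 4.0000, -0.5000)
after link 3: o_3 = (-10.3301, 4.0000, 1.2321)
after link 4: o_4 = (-11.3971, 4.8660, 4.0801)
after link 5: o_5 = (-10.8481, 7.9641, 4.3971)
after link 6: o_6 = (-8.2165, 10.9952, 5.3391)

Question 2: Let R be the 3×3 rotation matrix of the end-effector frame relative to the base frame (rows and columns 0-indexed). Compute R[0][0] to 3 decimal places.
End-effector x-axis (col 0 of R) = (0.8995,-0.4330,-0.0580)
R[0][0] = 0.8995

0.900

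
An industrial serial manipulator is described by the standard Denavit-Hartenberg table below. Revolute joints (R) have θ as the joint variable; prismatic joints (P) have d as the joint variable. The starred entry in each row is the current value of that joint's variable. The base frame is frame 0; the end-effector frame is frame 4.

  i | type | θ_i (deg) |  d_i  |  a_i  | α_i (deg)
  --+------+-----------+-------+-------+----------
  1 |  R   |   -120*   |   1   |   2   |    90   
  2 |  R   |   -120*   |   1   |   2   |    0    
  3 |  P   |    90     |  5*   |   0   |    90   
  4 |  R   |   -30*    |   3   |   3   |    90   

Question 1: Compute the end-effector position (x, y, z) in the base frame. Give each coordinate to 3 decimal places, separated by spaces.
after link 1: o_1 = (-1.0000, -1.7321, 1.0000)
after link 2: o_2 = (-1.3660, -0.3660, -0.7321)
after link 3: o_3 = (-5.6962, 2.1340, -0.7321)
after link 4: o_4 = (-4.7721, 0.7345, -4.6292)

-4.772 0.734 -4.629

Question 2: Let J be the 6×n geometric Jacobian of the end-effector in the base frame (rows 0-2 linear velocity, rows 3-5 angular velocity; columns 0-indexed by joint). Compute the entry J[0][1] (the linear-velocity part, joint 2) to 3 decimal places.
-2.815

axis z_1 = (-0.8660,0.5000,0.0000); lever o_n−o_1 = (-3.7721,2.4665,-5.6292)
cross product → J_v[:, 1] = (-2.8146,-4.8750,-0.2500)
J_ω[:, 1] = z_1
entry J[0][1] = -2.8146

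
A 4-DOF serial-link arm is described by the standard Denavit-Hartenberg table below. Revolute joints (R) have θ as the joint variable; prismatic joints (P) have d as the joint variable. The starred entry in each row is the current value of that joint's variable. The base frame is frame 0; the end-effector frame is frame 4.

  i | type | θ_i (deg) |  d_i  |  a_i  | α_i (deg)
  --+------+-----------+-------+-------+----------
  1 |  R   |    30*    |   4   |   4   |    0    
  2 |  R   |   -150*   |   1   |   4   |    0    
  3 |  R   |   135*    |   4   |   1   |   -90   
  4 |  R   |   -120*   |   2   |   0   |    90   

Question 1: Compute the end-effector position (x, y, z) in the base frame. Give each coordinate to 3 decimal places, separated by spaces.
after link 1: o_1 = (3.4641, 2.0000, 4.0000)
after link 2: o_2 = (1.4641, -1.4641, 5.0000)
after link 3: o_3 = (2.4300, -1.2053, 9.0000)
after link 4: o_4 = (1.9124, 0.7266, 9.0000)

1.912 0.727 9.000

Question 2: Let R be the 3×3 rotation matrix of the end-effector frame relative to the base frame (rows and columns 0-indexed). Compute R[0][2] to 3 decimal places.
-0.837

End-effector z-axis (col 2 of R) = (-0.8365,-0.2241,-0.5000)
R[0][2] = -0.8365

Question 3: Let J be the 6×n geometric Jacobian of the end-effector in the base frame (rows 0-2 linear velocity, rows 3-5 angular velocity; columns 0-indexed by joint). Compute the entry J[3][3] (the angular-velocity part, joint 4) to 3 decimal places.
-0.259

axis z_3 = (-0.2588,0.9659,0.0000); lever o_n−o_3 = (-0.5176,1.9319,0.0000)
cross product → J_v[:, 3] = (-0.0000,-0.0000,0.0000)
J_ω[:, 3] = z_3
entry J[3][3] = -0.2588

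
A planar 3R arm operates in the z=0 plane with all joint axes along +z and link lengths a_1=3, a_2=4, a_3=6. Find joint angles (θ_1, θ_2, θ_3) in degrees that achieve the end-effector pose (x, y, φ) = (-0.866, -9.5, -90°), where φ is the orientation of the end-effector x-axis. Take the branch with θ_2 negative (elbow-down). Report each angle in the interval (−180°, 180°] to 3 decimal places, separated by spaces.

-30.000 -120.000 60.000

wrist centre = target − a_3·(cos φ, sin φ) = (-0.8660, -3.5000)
cos θ_2 = (13.0000−3²−4²)/(2·3·4) = -0.5000; θ_2 = -120.0001° (elbow-down)
β = atan2(-3.5000,-0.8660) = -103.8975°; ψ = atan2(-3.4641,1.0000) = -73.8980°
θ_1 = β − ψ = -29.9995°
θ_3 = φ − θ_1 − θ_2 = 59.9996° (wrapped to (-180°,180°])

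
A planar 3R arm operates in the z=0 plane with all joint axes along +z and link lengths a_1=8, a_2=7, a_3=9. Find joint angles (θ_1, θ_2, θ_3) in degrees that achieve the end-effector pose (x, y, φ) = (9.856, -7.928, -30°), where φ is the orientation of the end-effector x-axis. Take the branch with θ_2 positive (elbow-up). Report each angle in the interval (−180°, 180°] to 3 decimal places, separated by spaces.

wrist centre = target − a_3·(cos φ, sin φ) = (2.0618, -3.4280)
cos θ_2 = (16.0021−8²−7²)/(2·8·7) = -0.8661; θ_2 = 150.0031° (elbow-up)
β = atan2(-3.4280,2.0618) = -58.9752°; ψ = atan2(3.4997,1.9376) = 61.0284°
θ_1 = β − ψ = -120.0036°
θ_3 = φ − θ_1 − θ_2 = -59.9996° (wrapped to (-180°,180°])

-120.004 150.003 -60.000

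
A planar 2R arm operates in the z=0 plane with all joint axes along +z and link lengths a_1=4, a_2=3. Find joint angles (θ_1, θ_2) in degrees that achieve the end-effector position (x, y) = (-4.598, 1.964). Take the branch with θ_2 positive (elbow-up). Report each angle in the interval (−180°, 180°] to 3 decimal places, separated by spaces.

120.000 90.003

cos θ_2 = (24.9989−4²−3²)/(2·4·3) = -0.0000; θ_2 = 90.0026° (elbow-up)
β = atan2(1.9640,-4.5980) = 156.8706°; ψ = atan2(3.0000,3.9999) = 36.8708°
θ_1 = β − ψ = 119.9998°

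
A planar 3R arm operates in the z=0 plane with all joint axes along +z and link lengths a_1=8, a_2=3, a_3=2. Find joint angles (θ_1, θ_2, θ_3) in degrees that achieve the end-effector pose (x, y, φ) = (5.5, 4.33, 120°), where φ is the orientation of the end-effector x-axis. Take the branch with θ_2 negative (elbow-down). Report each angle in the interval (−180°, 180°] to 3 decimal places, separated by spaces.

43.573 -120.001 -163.572

wrist centre = target − a_3·(cos φ, sin φ) = (6.5000, 2.5979)
cos θ_2 = (48.9993−8²−3²)/(2·8·3) = -0.5000; θ_2 = -120.0009° (elbow-down)
β = atan2(2.5979,6.5000) = 21.7858°; ψ = atan2(-2.5981,6.5000) = -21.7867°
θ_1 = β − ψ = 43.5726°
θ_3 = φ − θ_1 − θ_2 = -163.5716° (wrapped to (-180°,180°])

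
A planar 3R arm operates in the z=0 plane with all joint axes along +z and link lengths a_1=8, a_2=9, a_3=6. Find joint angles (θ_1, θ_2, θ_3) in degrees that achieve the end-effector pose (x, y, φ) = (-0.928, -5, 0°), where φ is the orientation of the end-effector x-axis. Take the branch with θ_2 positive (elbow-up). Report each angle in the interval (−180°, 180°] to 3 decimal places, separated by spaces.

wrist centre = target − a_3·(cos φ, sin φ) = (-6.9280, -5.0000)
cos θ_2 = (72.9972−8²−9²)/(2·8·9) = -0.5000; θ_2 = 120.0013° (elbow-up)
β = atan2(-5.0000,-6.9280) = -144.1817°; ψ = atan2(7.7941,3.4998) = 65.8183°
θ_1 = β − ψ = -210.0000°
θ_3 = φ − θ_1 − θ_2 = 89.9987° (wrapped to (-180°,180°])

150.000 120.001 89.999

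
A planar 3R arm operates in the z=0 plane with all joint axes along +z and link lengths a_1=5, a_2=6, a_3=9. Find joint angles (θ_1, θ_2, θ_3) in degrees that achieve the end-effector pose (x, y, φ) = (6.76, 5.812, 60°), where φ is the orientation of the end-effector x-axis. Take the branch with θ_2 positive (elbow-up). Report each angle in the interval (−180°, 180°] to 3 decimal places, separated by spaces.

-134.998 150.003 44.995

wrist centre = target − a_3·(cos φ, sin φ) = (2.2600, -1.9822)
cos θ_2 = (9.0368−5²−6²)/(2·5·6) = -0.8661; θ_2 = 150.0031° (elbow-up)
β = atan2(-1.9822,2.2600) = -41.2538°; ψ = atan2(2.9997,-0.1963) = 93.7444°
θ_1 = β − ψ = -134.9981°
θ_3 = φ − θ_1 − θ_2 = 44.9950° (wrapped to (-180°,180°])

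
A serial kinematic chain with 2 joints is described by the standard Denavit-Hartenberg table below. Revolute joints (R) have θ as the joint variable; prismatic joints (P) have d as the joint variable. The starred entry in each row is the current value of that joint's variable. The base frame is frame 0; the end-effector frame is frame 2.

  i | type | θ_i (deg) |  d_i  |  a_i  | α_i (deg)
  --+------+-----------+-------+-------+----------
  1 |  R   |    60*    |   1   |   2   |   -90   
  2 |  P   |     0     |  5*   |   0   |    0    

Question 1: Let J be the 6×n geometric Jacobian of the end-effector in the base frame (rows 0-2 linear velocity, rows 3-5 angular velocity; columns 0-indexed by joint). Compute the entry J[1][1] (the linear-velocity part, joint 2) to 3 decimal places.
0.500

prismatic axis z_1 = (-0.8660,0.5000,0.0000)
J_v[:, 1] = z_1; J_ω[:, 1] = (0,0,0)
entry J[1][1] = 0.5000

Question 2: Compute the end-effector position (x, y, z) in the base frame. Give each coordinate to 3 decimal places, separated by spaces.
-3.330 4.232 1.000

after link 1: o_1 = (1.0000, 1.7321, 1.0000)
after link 2: o_2 = (-3.3301, 4.2321, 1.0000)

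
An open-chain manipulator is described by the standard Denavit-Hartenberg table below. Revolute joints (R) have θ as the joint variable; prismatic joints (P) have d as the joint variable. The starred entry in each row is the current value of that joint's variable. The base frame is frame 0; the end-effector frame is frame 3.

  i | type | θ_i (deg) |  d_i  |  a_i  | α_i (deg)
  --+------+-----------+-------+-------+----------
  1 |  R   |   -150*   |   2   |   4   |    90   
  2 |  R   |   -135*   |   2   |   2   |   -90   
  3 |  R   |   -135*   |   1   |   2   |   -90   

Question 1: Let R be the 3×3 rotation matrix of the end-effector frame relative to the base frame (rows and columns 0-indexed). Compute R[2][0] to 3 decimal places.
End-effector x-axis (col 0 of R) = (-0.7866,0.3624,0.5000)
R[2][0] = 0.5000

0.500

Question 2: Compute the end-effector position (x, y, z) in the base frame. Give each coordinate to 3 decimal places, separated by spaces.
-5.425 0.810 0.879

after link 1: o_1 = (-3.4641, -2.0000, 2.0000)
after link 2: o_2 = (-3.2394, 0.4392, 0.5858)
after link 3: o_3 = (-5.4249, 0.8103, 0.8787)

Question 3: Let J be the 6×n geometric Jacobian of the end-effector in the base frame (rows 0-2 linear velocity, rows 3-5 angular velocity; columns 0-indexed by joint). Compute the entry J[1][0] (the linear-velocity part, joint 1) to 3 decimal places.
axis z_0 = ẑ; lever o_n−o_0 = (-5.4249,0.8103,0.8787)
cross product → J_v[:, 0] = (-0.8103,-5.4249,0.0000)
J_ω[:, 0] = z_0
entry J[1][0] = -5.4249

-5.425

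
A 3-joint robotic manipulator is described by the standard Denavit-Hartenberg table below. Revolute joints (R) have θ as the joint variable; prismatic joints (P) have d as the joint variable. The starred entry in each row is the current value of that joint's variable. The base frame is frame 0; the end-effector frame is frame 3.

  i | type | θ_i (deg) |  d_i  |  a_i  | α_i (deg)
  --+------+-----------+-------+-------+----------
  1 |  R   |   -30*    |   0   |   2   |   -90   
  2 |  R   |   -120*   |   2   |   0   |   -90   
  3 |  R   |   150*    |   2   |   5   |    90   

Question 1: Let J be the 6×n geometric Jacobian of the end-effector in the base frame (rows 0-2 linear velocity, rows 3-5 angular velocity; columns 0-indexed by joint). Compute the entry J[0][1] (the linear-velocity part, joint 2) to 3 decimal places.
axis z_1 = (0.5000,0.8660,0.0000); lever o_n−o_1 = (3.1250,-2.3816,-2.7500)
cross product → J_v[:, 1] = (-2.3816,1.3750,-3.8971)
J_ω[:, 1] = z_1
entry J[0][1] = -2.3816

-2.382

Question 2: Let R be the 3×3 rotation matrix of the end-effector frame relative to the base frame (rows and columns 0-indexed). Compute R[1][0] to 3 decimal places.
-0.650

End-effector x-axis (col 0 of R) = (0.1250,-0.6495,-0.7500)
R[1][0] = -0.6495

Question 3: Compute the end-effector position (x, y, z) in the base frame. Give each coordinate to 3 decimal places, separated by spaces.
4.857 -3.382 -2.750

after link 1: o_1 = (1.7321, -1.0000, 0.0000)
after link 2: o_2 = (2.7321, 0.7321, 0.0000)
after link 3: o_3 = (4.8571, -3.3816, -2.7500)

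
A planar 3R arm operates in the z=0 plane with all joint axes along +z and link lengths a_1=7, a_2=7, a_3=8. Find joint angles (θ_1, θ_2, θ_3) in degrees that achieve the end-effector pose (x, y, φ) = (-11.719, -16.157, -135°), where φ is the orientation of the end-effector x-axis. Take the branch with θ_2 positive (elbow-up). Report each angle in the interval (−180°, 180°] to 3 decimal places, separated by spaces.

-149.999 59.998 -45.000

wrist centre = target − a_3·(cos φ, sin φ) = (-6.0621, -10.5001)
cos θ_2 = (147.0027−7²−7²)/(2·7·7) = 0.5000; θ_2 = 59.9982° (elbow-up)
β = atan2(-10.5001,-6.0621) = -119.9995°; ψ = atan2(6.0621,10.5002) = 29.9991°
θ_1 = β − ψ = -149.9986°
θ_3 = φ − θ_1 − θ_2 = -44.9996° (wrapped to (-180°,180°])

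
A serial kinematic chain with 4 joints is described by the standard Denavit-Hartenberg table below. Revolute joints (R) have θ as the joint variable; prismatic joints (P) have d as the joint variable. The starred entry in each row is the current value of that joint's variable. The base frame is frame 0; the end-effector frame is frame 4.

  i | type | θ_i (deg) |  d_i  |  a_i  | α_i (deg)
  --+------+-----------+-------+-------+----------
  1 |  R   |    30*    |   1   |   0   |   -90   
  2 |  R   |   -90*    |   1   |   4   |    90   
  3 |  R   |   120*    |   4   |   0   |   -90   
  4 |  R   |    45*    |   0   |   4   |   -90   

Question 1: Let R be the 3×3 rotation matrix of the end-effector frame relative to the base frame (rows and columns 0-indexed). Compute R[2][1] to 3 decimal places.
0.866

End-effector y-axis (col 1 of R) = (-0.2500,0.4330,0.8660)
R[2][1] = 0.8660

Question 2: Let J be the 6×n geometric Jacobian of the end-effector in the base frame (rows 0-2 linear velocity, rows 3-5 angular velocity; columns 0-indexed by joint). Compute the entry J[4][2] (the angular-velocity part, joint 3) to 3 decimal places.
axis z_2 = (-0.8660,-0.5000,0.0000); lever o_n−o_2 = (-2.2394,1.5355,-1.4142)
cross product → J_v[:, 2] = (0.7071,-1.2247,-2.4495)
J_ω[:, 2] = z_2
entry J[4][2] = -0.5000

-0.500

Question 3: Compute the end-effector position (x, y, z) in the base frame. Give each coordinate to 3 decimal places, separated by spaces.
-2.739 2.402 3.586

after link 1: o_1 = (0.0000, 0.0000, 1.0000)
after link 2: o_2 = (-0.5000, 0.8660, 5.0000)
after link 3: o_3 = (-3.9641, -1.1340, 5.0000)
after link 4: o_4 = (-2.7394, 2.4016, 3.5858)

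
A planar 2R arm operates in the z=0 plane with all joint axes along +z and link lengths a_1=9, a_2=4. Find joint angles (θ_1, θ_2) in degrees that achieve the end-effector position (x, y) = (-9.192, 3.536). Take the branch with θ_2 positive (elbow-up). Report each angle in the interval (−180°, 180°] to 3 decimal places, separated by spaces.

cos θ_2 = (96.9962−9²−4²)/(2·9·4) = -0.0001; θ_2 = 90.0031° (elbow-up)
β = atan2(3.5360,-9.1920) = 158.9591°; ψ = atan2(4.0000,8.9998) = 23.9630°
θ_1 = β − ψ = 134.9962°

134.996 90.003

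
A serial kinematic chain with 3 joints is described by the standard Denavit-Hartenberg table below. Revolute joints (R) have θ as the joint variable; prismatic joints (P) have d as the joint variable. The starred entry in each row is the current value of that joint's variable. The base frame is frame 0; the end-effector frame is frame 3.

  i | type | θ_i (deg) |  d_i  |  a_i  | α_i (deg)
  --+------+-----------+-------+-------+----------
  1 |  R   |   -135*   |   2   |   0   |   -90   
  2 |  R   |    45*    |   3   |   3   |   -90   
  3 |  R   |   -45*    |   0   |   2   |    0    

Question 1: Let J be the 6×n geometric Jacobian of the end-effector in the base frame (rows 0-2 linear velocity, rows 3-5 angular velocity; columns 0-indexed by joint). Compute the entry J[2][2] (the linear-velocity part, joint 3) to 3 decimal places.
-1.000

axis z_2 = (0.5000,0.5000,-0.7071); lever o_n−o_2 = (0.2929,-1.7071,-1.0000)
cross product → J_v[:, 2] = (-1.7071,0.2929,-1.0000)
J_ω[:, 2] = z_2
entry J[2][2] = -1.0000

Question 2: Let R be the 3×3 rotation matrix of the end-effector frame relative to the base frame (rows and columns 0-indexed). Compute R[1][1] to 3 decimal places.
End-effector y-axis (col 1 of R) = (-0.8536,0.1464,-0.5000)
R[1][1] = 0.1464

0.146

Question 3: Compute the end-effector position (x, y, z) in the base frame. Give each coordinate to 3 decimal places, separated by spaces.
0.914 -5.328 -1.121

after link 1: o_1 = (0.0000, 0.0000, 2.0000)
after link 2: o_2 = (0.6213, -3.6213, -0.1213)
after link 3: o_3 = (0.9142, -5.3284, -1.1213)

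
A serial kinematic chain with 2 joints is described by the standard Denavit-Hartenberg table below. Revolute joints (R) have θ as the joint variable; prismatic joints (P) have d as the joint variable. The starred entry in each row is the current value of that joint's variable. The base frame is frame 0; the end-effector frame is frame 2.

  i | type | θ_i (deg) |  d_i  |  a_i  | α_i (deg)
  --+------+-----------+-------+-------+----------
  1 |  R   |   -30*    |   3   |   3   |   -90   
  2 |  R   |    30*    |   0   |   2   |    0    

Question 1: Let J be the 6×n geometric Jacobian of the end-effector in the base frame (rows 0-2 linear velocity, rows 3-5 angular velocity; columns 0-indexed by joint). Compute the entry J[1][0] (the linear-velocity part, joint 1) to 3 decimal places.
axis z_0 = ẑ; lever o_n−o_0 = (4.0981,-2.3660,2.0000)
cross product → J_v[:, 0] = (2.3660,4.0981,-0.0000)
J_ω[:, 0] = z_0
entry J[1][0] = 4.0981

4.098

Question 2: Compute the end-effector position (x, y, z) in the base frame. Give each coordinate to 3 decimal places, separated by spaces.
after link 1: o_1 = (2.5981, -1.5000, 3.0000)
after link 2: o_2 = (4.0981, -2.3660, 2.0000)

4.098 -2.366 2.000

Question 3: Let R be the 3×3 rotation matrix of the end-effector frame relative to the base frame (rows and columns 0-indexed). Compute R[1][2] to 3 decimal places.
End-effector z-axis (col 2 of R) = (0.5000,0.8660,0.0000)
R[1][2] = 0.8660

0.866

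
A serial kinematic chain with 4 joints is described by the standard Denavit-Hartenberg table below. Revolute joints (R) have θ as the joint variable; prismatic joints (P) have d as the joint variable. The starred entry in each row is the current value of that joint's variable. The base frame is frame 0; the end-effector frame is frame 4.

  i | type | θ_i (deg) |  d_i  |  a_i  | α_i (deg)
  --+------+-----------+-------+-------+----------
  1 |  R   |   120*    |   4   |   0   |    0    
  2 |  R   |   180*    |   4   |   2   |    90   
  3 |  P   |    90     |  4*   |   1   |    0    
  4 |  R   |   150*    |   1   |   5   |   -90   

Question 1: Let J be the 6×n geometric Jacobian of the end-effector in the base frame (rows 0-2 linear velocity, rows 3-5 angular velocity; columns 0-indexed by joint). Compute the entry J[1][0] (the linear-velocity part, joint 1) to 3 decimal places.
-4.580

axis z_0 = ẑ; lever o_n−o_0 = (-4.5801,-2.0670,4.6699)
cross product → J_v[:, 0] = (2.0670,-4.5801,0.0000)
J_ω[:, 0] = z_0
entry J[1][0] = -4.5801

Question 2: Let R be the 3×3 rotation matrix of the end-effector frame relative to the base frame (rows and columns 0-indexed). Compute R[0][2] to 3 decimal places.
0.433

End-effector z-axis (col 2 of R) = (0.4330,-0.7500,-0.5000)
R[0][2] = 0.4330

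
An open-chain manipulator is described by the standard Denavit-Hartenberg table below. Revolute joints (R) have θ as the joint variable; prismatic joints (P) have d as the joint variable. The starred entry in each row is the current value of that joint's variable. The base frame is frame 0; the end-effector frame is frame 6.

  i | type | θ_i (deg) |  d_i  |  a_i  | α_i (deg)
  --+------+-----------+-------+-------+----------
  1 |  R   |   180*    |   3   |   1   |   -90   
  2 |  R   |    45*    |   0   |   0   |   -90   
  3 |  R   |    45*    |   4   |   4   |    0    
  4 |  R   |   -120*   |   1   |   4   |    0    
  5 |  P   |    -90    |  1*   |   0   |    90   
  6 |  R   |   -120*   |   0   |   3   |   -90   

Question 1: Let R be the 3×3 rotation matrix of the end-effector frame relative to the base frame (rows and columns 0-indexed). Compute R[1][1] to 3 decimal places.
End-effector y-axis (col 1 of R) = (-0.1830,-0.9659,-0.1830)
R[1][1] = -0.9659

-0.966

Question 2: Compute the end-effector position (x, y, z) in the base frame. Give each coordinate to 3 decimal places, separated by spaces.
after link 1: o_1 = (-1.0000, 0.0000, 3.0000)
after link 2: o_2 = (-1.0000, 0.0000, 3.0000)
after link 3: o_3 = (-0.1716, 2.8284, -1.8284)
after link 4: o_4 = (-0.1965, -1.0353, -3.2676)
after link 5: o_5 = (0.5106, -1.0353, -3.9747)
after link 6: o_6 = (-2.3510, -0.6470, -3.1621)

-2.351 -0.647 -3.162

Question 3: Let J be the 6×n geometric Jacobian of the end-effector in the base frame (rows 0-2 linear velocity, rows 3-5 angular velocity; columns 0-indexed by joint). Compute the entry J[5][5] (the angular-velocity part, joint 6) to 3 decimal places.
axis z_5 = (0.1830,0.9659,0.1830); lever o_n−o_5 = (-2.8616,0.3882,0.8126)
cross product → J_v[:, 5] = (0.7139,-0.6724,2.8352)
J_ω[:, 5] = z_5
entry J[5][5] = 0.1830

0.183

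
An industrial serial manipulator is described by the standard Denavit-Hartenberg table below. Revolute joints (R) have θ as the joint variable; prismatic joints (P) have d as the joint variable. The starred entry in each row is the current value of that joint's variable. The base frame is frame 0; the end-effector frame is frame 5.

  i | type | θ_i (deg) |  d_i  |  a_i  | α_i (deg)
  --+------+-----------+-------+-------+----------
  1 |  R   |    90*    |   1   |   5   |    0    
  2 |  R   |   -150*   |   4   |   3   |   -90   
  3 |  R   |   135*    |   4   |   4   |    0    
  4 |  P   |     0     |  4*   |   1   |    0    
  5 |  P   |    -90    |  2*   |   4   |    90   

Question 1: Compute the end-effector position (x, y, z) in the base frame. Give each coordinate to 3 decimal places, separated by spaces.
after link 1: o_1 = (0.0000, 5.0000, 1.0000)
after link 2: o_2 = (1.5000, 2.4019, 5.0000)
after link 3: o_3 = (3.5499, 6.8514, 2.1716)
after link 4: o_4 = (6.6604, 9.4638, 1.4645)
after link 5: o_5 = (9.8067, 8.0143, -1.3640)

9.807 8.014 -1.364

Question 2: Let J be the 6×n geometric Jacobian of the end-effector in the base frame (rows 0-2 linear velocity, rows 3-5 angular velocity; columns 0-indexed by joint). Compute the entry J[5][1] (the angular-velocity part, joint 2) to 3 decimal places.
1.000

axis z_1 = (0.0000,0.0000,1.0000); lever o_n−o_1 = (9.8067,3.0143,-2.3640)
cross product → J_v[:, 1] = (-3.0143,9.8067,0.0000)
J_ω[:, 1] = z_1
entry J[5][1] = 1.0000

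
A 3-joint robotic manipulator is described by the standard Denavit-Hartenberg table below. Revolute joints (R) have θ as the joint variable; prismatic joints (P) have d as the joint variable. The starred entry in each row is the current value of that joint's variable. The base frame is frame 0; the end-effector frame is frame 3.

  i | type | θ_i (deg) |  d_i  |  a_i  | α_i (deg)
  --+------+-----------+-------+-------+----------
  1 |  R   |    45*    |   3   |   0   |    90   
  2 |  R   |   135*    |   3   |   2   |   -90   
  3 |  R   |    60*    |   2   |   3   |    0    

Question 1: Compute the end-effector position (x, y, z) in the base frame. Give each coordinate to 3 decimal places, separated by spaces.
-2.466 -3.034 4.061

after link 1: o_1 = (0.0000, 0.0000, 3.0000)
after link 2: o_2 = (1.1213, -3.1213, 4.4142)
after link 3: o_3 = (-2.4658, -3.0342, 4.0607)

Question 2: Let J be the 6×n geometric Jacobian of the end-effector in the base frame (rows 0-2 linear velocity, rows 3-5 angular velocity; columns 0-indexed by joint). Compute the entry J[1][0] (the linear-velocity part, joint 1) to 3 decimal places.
axis z_0 = ẑ; lever o_n−o_0 = (-2.4658,-3.0342,4.0607)
cross product → J_v[:, 0] = (3.0342,-2.4658,0.0000)
J_ω[:, 0] = z_0
entry J[1][0] = -2.4658

-2.466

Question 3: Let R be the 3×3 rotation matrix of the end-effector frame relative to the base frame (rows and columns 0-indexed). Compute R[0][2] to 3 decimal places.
-0.500

End-effector z-axis (col 2 of R) = (-0.5000,-0.5000,-0.7071)
R[0][2] = -0.5000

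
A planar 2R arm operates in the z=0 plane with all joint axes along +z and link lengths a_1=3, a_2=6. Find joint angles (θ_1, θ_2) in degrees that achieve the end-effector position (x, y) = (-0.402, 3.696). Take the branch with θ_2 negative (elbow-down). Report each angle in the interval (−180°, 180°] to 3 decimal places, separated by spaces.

cos θ_2 = (13.8220−3²−6²)/(2·3·6) = -0.8661; θ_2 = -150.0034° (elbow-down)
β = atan2(3.6960,-0.4020) = 96.2074°; ψ = atan2(-2.9997,-2.1963) = -126.2110°
θ_1 = β − ψ = 222.4185°

-137.582 -150.003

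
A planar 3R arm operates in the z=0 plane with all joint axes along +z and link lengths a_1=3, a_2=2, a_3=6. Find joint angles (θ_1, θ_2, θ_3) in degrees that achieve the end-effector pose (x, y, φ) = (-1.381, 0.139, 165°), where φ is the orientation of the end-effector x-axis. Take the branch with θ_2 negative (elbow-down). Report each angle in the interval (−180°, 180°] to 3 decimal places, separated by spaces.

-0.001 -44.985 -150.014

wrist centre = target − a_3·(cos φ, sin φ) = (4.4146, -1.4139)
cos θ_2 = (21.4874−3²−2²)/(2·3·2) = 0.7073; θ_2 = -44.9854° (elbow-down)
β = atan2(-1.4139,4.4146) = -17.7595°; ψ = atan2(-1.4139,4.4146) = -17.7587°
θ_1 = β − ψ = -0.0008°
θ_3 = φ − θ_1 − θ_2 = -150.0138° (wrapped to (-180°,180°])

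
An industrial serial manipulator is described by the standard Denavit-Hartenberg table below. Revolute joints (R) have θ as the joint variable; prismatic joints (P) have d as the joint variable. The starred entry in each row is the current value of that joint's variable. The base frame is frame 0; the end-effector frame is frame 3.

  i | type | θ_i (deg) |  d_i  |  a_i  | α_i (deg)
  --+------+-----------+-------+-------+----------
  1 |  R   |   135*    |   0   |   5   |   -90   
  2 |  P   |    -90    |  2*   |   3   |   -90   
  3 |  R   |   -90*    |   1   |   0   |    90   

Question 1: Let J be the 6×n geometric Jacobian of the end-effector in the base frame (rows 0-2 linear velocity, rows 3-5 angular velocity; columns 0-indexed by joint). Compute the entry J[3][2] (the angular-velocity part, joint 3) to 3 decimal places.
axis z_2 = (-0.7071,0.7071,-0.0000); lever o_n−o_2 = (-0.7071,0.7071,0.0000)
cross product → J_v[:, 2] = (0.0000,0.0000,-0.0000)
J_ω[:, 2] = z_2
entry J[3][2] = -0.7071

-0.707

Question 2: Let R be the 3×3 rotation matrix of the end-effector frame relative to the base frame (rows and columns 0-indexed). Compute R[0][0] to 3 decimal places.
-0.707

End-effector x-axis (col 0 of R) = (-0.7071,-0.7071,0.0000)
R[0][0] = -0.7071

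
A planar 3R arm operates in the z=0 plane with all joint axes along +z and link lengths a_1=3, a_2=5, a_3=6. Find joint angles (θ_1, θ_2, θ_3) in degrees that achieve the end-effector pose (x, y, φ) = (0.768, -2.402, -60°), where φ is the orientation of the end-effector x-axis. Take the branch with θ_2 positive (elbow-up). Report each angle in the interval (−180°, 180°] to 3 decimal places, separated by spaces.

30.012 134.994 134.994

wrist centre = target − a_3·(cos φ, sin φ) = (-2.2320, 2.7942)
cos θ_2 = (12.7891−3²−5²)/(2·3·5) = -0.7070; θ_2 = 134.9937° (elbow-up)
β = atan2(2.7942,-2.2320) = 128.6182°; ψ = atan2(3.5359,-0.5351) = 98.6062°
θ_1 = β − ψ = 30.0121°
θ_3 = φ − θ_1 − θ_2 = 134.9942° (wrapped to (-180°,180°])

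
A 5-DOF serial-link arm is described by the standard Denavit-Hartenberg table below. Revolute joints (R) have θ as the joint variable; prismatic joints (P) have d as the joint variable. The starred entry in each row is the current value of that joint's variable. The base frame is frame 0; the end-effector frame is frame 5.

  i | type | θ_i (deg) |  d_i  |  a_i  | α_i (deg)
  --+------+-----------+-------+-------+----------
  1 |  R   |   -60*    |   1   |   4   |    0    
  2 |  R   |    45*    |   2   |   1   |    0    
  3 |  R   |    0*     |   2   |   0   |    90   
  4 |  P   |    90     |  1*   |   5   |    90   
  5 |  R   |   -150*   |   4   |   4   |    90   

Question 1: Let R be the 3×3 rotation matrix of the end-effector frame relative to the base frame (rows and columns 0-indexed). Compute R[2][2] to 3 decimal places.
-0.500

End-effector z-axis (col 2 of R) = (-0.2241,-0.8365,-0.5000)
R[2][2] = -0.5000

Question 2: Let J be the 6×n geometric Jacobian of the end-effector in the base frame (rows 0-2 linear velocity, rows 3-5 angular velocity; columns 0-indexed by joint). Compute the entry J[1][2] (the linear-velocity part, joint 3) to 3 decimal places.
4.123

axis z_2 = (0.0000,0.0000,1.0000); lever o_n−o_2 = (4.1225,-0.0694,3.5359)
cross product → J_v[:, 2] = (0.0694,4.1225,-0.0000)
J_ω[:, 2] = z_2
entry J[1][2] = 4.1225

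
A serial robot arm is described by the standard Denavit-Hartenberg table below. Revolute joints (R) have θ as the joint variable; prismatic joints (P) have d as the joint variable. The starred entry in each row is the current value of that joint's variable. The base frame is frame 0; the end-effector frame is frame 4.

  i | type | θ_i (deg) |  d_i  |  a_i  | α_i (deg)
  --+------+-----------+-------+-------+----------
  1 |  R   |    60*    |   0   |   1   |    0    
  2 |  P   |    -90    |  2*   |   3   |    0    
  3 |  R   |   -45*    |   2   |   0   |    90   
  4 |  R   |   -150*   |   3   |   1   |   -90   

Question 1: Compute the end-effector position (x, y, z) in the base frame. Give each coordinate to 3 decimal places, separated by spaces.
-0.024 -0.574 3.500

after link 1: o_1 = (0.5000, 0.8660, 0.0000)
after link 2: o_2 = (3.0981, -0.6340, 2.0000)
after link 3: o_3 = (3.0981, -0.6340, 4.0000)
after link 4: o_4 = (-0.0238, -0.5739, 3.5000)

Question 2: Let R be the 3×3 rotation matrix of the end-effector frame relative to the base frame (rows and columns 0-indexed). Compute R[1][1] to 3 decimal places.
End-effector y-axis (col 1 of R) = (0.9659,0.2588,-0.0000)
R[1][1] = 0.2588

0.259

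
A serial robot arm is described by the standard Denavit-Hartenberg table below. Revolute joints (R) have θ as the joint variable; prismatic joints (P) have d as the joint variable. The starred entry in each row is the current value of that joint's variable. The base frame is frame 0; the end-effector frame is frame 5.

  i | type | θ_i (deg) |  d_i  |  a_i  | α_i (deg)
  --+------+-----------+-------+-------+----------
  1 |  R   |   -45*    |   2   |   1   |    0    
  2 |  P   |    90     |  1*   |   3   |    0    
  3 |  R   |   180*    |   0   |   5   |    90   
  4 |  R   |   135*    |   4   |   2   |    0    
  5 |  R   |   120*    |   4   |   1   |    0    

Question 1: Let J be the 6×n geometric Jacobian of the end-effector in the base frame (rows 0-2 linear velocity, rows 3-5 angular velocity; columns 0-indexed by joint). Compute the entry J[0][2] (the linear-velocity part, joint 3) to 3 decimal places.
axis z_2 = (0.0000,0.0000,1.0000); lever o_n−o_2 = (-8.0094,3.3043,0.4483)
cross product → J_v[:, 2] = (-3.3043,-8.0094,0.0000)
J_ω[:, 2] = z_2
entry J[0][2] = -3.3043

-3.304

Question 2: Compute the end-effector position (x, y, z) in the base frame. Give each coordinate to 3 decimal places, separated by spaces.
-5.181 4.719 3.448

after link 1: o_1 = (0.7071, -0.7071, 2.0000)
after link 2: o_2 = (2.8284, 1.4142, 3.0000)
after link 3: o_3 = (-0.7071, -2.1213, 3.0000)
after link 4: o_4 = (-2.5355, 1.7071, 4.4142)
after link 5: o_5 = (-5.1809, 4.7185, 3.4483)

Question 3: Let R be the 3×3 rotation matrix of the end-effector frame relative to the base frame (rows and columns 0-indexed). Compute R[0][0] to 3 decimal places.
End-effector x-axis (col 0 of R) = (0.1830,0.1830,-0.9659)
R[0][0] = 0.1830

0.183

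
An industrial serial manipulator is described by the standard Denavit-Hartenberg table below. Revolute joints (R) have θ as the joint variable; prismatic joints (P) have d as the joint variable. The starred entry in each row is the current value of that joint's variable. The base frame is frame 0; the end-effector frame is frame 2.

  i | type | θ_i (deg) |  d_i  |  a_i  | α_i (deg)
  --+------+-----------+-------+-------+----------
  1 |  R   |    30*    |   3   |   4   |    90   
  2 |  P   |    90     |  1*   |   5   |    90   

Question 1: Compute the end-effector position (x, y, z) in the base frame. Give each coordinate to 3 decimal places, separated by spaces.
after link 1: o_1 = (3.4641, 2.0000, 3.0000)
after link 2: o_2 = (3.9641, 1.1340, 8.0000)

3.964 1.134 8.000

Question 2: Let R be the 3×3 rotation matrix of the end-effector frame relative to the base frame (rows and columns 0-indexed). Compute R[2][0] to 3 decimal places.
End-effector x-axis (col 0 of R) = (0.0000,0.0000,1.0000)
R[2][0] = 1.0000

1.000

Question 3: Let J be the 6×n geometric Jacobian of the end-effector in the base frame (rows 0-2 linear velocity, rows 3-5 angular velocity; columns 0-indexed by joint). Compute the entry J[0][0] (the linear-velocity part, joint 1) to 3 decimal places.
axis z_0 = ẑ; lever o_n−o_0 = (3.9641,1.1340,8.0000)
cross product → J_v[:, 0] = (-1.1340,3.9641,0.0000)
J_ω[:, 0] = z_0
entry J[0][0] = -1.1340

-1.134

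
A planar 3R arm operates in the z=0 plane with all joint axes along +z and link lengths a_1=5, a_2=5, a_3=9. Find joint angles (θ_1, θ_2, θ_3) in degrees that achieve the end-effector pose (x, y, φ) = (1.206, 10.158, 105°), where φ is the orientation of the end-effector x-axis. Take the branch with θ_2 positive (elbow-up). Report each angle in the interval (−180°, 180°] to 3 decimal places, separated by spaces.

-44.997 135.001 14.996

wrist centre = target − a_3·(cos φ, sin φ) = (3.5354, 1.4647)
cos θ_2 = (14.6441−5²−5²)/(2·5·5) = -0.7071; θ_2 = 135.0009° (elbow-up)
β = atan2(1.4647,3.5354) = 22.5037°; ψ = atan2(3.5355,1.4644) = 67.5005°
θ_1 = β − ψ = -44.9967°
θ_3 = φ − θ_1 − θ_2 = 14.9958° (wrapped to (-180°,180°])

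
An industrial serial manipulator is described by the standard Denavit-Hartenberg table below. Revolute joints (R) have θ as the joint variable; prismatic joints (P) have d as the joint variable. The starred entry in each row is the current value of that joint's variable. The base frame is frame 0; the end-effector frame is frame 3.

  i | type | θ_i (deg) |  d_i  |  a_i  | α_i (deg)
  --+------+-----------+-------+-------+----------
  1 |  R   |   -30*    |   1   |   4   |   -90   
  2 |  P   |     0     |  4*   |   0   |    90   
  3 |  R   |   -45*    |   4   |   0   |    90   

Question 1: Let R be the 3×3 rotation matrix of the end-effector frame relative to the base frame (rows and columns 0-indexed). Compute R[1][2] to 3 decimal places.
-0.259

End-effector z-axis (col 2 of R) = (-0.9659,-0.2588,0.0000)
R[1][2] = -0.2588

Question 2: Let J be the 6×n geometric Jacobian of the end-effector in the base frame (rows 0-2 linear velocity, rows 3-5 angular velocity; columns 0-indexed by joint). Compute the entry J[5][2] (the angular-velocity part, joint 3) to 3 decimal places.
1.000

axis z_2 = (0.0000,0.0000,1.0000); lever o_n−o_2 = (0.0000,0.0000,4.0000)
cross product → J_v[:, 2] = (0.0000,0.0000,0.0000)
J_ω[:, 2] = z_2
entry J[5][2] = 1.0000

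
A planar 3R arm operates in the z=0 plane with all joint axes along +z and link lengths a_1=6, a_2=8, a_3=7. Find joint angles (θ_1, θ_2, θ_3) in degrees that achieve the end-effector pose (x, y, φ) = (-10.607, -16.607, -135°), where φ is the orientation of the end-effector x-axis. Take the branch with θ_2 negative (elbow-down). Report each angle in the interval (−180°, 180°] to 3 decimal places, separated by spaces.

-90.008 -44.988 -0.004

wrist centre = target − a_3·(cos φ, sin φ) = (-5.6573, -11.6573)
cos θ_2 = (167.8960−6²−8²)/(2·6·8) = 0.7073; θ_2 = -44.9884° (elbow-down)
β = atan2(-11.6573,-5.6573) = -115.8873°; ψ = atan2(-5.6557,11.6580) = -25.8796°
θ_1 = β − ψ = -90.0076°
θ_3 = φ − θ_1 − θ_2 = -0.0040° (wrapped to (-180°,180°])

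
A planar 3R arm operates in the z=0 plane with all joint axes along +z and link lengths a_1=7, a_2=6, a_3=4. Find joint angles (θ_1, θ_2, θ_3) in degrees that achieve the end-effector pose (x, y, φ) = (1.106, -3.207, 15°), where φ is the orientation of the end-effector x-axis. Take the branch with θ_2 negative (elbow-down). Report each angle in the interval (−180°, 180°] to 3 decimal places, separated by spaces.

-66.046 -135.001 -143.953

wrist centre = target − a_3·(cos φ, sin φ) = (-2.7577, -4.2423)
cos θ_2 = (25.6018−7²−6²)/(2·7·6) = -0.7071; θ_2 = -135.0012° (elbow-down)
β = atan2(-4.2423,-2.7577) = -123.0260°; ψ = atan2(-4.2426,2.7573) = -56.9798°
θ_1 = β − ψ = -66.0462°
θ_3 = φ − θ_1 − θ_2 = -143.9527° (wrapped to (-180°,180°])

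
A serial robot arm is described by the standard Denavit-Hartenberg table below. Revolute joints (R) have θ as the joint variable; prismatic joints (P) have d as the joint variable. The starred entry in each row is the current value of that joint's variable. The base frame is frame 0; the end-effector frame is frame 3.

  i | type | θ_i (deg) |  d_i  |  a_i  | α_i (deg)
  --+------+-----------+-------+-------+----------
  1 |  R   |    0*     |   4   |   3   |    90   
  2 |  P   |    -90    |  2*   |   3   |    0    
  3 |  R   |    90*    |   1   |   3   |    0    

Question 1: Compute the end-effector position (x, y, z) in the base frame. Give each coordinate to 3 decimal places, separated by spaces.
after link 1: o_1 = (3.0000, 0.0000, 4.0000)
after link 2: o_2 = (3.0000, -2.0000, 1.0000)
after link 3: o_3 = (6.0000, -3.0000, 1.0000)

6.000 -3.000 1.000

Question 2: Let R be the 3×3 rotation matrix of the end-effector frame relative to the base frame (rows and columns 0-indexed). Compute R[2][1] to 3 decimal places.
1.000

End-effector y-axis (col 1 of R) = (0.0000,0.0000,1.0000)
R[2][1] = 1.0000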